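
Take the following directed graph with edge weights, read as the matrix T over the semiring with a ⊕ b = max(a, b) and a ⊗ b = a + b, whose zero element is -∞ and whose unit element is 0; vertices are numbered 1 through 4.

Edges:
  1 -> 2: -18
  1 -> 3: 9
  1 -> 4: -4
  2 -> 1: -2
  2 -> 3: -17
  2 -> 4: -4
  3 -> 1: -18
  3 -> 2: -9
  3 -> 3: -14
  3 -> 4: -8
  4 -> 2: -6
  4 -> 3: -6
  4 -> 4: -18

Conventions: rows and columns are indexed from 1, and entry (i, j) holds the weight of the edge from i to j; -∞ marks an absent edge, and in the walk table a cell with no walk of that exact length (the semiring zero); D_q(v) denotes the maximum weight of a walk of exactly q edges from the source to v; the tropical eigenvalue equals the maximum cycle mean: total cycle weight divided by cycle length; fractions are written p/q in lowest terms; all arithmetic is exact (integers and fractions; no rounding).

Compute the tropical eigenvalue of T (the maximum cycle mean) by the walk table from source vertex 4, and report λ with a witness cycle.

q=0: [-∞, -∞, -∞, 0]
q=1: [-∞, -6, -6, -18]
q=2: [-8, -15, -20, -10]
q=3: [-17, -16, 1, -12]
q=4: [-17, -8, -8, -7]
Optimal cycle mean attained by: cycle 1->3->2->1, total 9 + (-9) + (-2), length 3.
Answer: λ = -2/3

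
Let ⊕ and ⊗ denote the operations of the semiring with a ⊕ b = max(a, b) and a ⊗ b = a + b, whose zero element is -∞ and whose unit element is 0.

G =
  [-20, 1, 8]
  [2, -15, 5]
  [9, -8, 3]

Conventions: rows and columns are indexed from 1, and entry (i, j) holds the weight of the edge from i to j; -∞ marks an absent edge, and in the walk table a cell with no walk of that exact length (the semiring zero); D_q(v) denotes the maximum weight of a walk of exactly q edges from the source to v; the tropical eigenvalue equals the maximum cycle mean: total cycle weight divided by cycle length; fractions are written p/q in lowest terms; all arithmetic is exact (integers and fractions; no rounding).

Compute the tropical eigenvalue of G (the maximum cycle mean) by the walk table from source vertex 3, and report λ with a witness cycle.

q=0: [-∞, -∞, 0]
q=1: [9, -8, 3]
q=2: [12, 10, 17]
q=3: [26, 13, 20]
Optimal cycle mean attained by: cycle 1->3->1, total 8 + 9, length 2.
Answer: λ = 17/2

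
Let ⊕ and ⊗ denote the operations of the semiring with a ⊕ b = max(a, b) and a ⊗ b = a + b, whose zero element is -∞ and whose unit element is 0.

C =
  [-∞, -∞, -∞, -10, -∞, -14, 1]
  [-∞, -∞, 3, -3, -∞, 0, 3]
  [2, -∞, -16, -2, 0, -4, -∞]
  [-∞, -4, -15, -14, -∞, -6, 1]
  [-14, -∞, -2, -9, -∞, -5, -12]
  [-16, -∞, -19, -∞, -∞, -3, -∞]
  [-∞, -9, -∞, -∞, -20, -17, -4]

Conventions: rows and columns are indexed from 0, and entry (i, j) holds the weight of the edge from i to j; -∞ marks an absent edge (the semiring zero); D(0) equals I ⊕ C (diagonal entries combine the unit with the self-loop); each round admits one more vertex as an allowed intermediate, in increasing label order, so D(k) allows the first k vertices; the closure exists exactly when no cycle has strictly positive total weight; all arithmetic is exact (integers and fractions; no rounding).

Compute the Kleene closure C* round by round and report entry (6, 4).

D(0):
  [0, -∞, -∞, -10, -∞, -14, 1]
  [-∞, 0, 3, -3, -∞, 0, 3]
  [2, -∞, 0, -2, 0, -4, -∞]
  [-∞, -4, -15, 0, -∞, -6, 1]
  [-14, -∞, -2, -9, 0, -5, -12]
  [-16, -∞, -19, -∞, -∞, 0, -∞]
  [-∞, -9, -∞, -∞, -20, -17, 0]
D(1):
  [0, -∞, -∞, -10, -∞, -14, 1]
  [-∞, 0, 3, -3, -∞, 0, 3]
  [2, -∞, 0, -2, 0, -4, 3]
  [-∞, -4, -15, 0, -∞, -6, 1]
  [-14, -∞, -2, -9, 0, -5, -12]
  [-16, -∞, -19, -26, -∞, 0, -15]
  [-∞, -9, -∞, -∞, -20, -17, 0]
D(2):
  [0, -∞, -∞, -10, -∞, -14, 1]
  [-∞, 0, 3, -3, -∞, 0, 3]
  [2, -∞, 0, -2, 0, -4, 3]
  [-∞, -4, -1, 0, -∞, -4, 1]
  [-14, -∞, -2, -9, 0, -5, -12]
  [-16, -∞, -19, -26, -∞, 0, -15]
  [-∞, -9, -6, -12, -20, -9, 0]
D(3):
  [0, -∞, -∞, -10, -∞, -14, 1]
  [5, 0, 3, 1, 3, 0, 6]
  [2, -∞, 0, -2, 0, -4, 3]
  [1, -4, -1, 0, -1, -4, 2]
  [0, -∞, -2, -4, 0, -5, 1]
  [-16, -∞, -19, -21, -19, 0, -15]
  [-4, -9, -6, -8, -6, -9, 0]
D(4):
  [0, -14, -11, -10, -11, -14, 1]
  [5, 0, 3, 1, 3, 0, 6]
  [2, -6, 0, -2, 0, -4, 3]
  [1, -4, -1, 0, -1, -4, 2]
  [0, -8, -2, -4, 0, -5, 1]
  [-16, -25, -19, -21, -19, 0, -15]
  [-4, -9, -6, -8, -6, -9, 0]
D(5):
  [0, -14, -11, -10, -11, -14, 1]
  [5, 0, 3, 1, 3, 0, 6]
  [2, -6, 0, -2, 0, -4, 3]
  [1, -4, -1, 0, -1, -4, 2]
  [0, -8, -2, -4, 0, -5, 1]
  [-16, -25, -19, -21, -19, 0, -15]
  [-4, -9, -6, -8, -6, -9, 0]
D(6):
  [0, -14, -11, -10, -11, -14, 1]
  [5, 0, 3, 1, 3, 0, 6]
  [2, -6, 0, -2, 0, -4, 3]
  [1, -4, -1, 0, -1, -4, 2]
  [0, -8, -2, -4, 0, -5, 1]
  [-16, -25, -19, -21, -19, 0, -15]
  [-4, -9, -6, -8, -6, -9, 0]
D(7):
  [0, -8, -5, -7, -5, -8, 1]
  [5, 0, 3, 1, 3, 0, 6]
  [2, -6, 0, -2, 0, -4, 3]
  [1, -4, -1, 0, -1, -4, 2]
  [0, -8, -2, -4, 0, -5, 1]
  [-16, -24, -19, -21, -19, 0, -15]
  [-4, -9, -6, -8, -6, -9, 0]
Answer: C*[6][4] = -6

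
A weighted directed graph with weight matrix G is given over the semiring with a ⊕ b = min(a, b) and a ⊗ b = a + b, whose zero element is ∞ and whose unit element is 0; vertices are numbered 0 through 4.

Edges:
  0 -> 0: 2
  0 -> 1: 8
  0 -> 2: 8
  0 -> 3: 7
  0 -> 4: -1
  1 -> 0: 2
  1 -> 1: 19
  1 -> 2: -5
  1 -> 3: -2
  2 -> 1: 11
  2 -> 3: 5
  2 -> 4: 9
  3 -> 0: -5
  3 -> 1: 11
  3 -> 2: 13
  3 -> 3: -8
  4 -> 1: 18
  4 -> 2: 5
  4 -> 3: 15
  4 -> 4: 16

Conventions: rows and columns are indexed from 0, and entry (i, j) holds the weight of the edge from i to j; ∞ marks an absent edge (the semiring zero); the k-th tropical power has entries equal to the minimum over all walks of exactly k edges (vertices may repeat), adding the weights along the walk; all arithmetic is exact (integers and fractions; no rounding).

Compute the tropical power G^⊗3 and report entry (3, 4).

G^⊗2:
  [2, 10, 3, -1, 1]
  [-7, 6, 10, -10, 1]
  [0, 16, 6, -3, 25]
  [-13, 3, 3, -16, -6]
  [10, 16, 13, 7, 14]
G^⊗3:
  [-6, 10, 5, -9, 1]
  [-15, 1, 1, -18, -8]
  [-8, 8, 8, -11, -1]
  [-21, -5, -5, -24, -14]
  [2, 18, 11, -1, 9]
Key observation: the optimum is the walk 3->3->0->4, with weight (-8) + (-5) + (-1) = -14.
Optimal value attained by: walk 3->3->0->4.
Answer: (G^⊗3)[3][4] = -14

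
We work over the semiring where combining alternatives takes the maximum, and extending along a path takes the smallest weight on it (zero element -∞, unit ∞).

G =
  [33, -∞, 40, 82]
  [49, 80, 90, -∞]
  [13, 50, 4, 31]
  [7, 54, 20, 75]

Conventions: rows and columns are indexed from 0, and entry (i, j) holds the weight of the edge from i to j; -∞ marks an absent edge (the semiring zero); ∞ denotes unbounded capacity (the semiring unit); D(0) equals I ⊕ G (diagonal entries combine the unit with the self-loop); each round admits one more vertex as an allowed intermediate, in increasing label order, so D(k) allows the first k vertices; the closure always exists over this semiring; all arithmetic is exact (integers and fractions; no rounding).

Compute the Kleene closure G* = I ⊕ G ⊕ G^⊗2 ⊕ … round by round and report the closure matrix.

D(0):
  [∞, -∞, 40, 82]
  [49, ∞, 90, -∞]
  [13, 50, ∞, 31]
  [7, 54, 20, ∞]
D(1):
  [∞, -∞, 40, 82]
  [49, ∞, 90, 49]
  [13, 50, ∞, 31]
  [7, 54, 20, ∞]
D(2):
  [∞, -∞, 40, 82]
  [49, ∞, 90, 49]
  [49, 50, ∞, 49]
  [49, 54, 54, ∞]
D(3):
  [∞, 40, 40, 82]
  [49, ∞, 90, 49]
  [49, 50, ∞, 49]
  [49, 54, 54, ∞]
D(4):
  [∞, 54, 54, 82]
  [49, ∞, 90, 49]
  [49, 50, ∞, 49]
  [49, 54, 54, ∞]
Answer: G* = [[∞, 54, 54, 82], [49, ∞, 90, 49], [49, 50, ∞, 49], [49, 54, 54, ∞]]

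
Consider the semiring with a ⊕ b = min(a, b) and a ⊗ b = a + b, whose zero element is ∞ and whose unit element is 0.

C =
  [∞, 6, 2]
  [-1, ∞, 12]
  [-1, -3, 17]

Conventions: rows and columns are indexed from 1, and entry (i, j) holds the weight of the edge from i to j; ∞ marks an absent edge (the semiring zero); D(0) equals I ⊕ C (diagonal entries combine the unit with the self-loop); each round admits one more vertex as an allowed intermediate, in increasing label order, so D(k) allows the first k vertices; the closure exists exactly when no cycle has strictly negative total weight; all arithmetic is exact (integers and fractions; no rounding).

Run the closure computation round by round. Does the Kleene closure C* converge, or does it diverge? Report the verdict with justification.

D(0):
  [0, 6, 2]
  [-1, 0, 12]
  [-1, -3, 0]
D(1):
  [0, 6, 2]
  [-1, 0, 1]
  [-1, -3, 0]
Detection: at round 2, diagonal entry (3, 3) turns strictly negative.
Key observation: the cycle 3->2->1->3 has total weight (-3) + (-1) + 2, which is strictly negative.
Answer: DIVERGES — negative cycle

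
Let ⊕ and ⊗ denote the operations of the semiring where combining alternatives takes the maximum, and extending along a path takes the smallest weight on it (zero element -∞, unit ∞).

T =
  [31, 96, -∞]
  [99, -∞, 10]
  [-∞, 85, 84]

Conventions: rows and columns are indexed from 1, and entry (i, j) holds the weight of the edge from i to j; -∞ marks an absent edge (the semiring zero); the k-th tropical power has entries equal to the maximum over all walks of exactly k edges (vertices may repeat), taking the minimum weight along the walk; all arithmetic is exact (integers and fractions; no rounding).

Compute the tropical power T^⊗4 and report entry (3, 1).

T^⊗2:
  [96, 31, 10]
  [31, 96, 10]
  [85, 84, 84]
T^⊗3:
  [31, 96, 10]
  [96, 31, 10]
  [84, 85, 84]
T^⊗4:
  [96, 31, 10]
  [31, 96, 10]
  [85, 84, 84]
Key observation: the optimum is the walk 3->2->1->2->1, with weight 85 min 99 min 96 min 99 = 85.
Optimal value attained by: walk 3->2->1->2->1.
Answer: (T^⊗4)[3][1] = 85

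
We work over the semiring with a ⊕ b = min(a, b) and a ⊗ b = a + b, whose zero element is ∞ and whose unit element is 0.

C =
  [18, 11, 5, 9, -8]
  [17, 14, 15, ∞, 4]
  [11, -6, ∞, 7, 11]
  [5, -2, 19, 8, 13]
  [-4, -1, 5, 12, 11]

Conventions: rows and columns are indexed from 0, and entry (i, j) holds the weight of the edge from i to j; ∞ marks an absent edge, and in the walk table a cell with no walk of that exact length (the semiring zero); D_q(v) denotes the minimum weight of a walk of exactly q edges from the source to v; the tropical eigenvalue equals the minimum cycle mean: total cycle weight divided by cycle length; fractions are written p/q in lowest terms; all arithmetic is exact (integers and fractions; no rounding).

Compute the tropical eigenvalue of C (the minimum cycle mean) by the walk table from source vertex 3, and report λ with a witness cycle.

q=0: [∞, ∞, ∞, 0, ∞]
q=1: [5, -2, 19, 8, 13]
q=2: [9, 6, 10, 14, -3]
q=3: [-7, -4, 2, 9, 1]
q=4: [-3, -4, -2, 2, -15]
q=5: [-19, -16, -10, -3, -11]
Optimal cycle mean attained by: cycle 0->4->0, total (-8) + (-4), length 2.
Answer: λ = -6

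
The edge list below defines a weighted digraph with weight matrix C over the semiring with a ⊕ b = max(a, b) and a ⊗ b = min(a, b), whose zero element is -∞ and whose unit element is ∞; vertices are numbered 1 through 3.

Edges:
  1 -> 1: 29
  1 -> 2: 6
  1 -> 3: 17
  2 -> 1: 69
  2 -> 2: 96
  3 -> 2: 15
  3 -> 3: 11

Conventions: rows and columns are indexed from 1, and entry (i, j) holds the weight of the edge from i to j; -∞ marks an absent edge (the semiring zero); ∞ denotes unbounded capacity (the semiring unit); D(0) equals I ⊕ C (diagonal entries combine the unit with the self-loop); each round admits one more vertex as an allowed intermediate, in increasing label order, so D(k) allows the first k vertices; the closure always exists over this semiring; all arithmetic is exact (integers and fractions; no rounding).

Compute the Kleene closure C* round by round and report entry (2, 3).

D(0):
  [∞, 6, 17]
  [69, ∞, -∞]
  [-∞, 15, ∞]
D(1):
  [∞, 6, 17]
  [69, ∞, 17]
  [-∞, 15, ∞]
D(2):
  [∞, 6, 17]
  [69, ∞, 17]
  [15, 15, ∞]
D(3):
  [∞, 15, 17]
  [69, ∞, 17]
  [15, 15, ∞]
Answer: C*[2][3] = 17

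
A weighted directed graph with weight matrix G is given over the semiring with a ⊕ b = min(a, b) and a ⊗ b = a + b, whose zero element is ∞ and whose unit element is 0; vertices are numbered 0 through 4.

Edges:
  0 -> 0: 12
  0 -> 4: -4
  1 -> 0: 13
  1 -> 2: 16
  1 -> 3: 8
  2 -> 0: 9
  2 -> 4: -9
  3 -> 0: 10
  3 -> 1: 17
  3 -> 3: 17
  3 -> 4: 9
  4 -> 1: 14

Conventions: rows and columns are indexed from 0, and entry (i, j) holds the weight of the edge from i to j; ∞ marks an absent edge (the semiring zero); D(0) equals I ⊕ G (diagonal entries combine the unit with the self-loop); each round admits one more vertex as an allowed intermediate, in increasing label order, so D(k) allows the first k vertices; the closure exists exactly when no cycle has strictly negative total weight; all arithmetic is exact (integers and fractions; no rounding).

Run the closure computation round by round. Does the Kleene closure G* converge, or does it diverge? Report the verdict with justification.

D(0):
  [0, ∞, ∞, ∞, -4]
  [13, 0, 16, 8, ∞]
  [9, ∞, 0, ∞, -9]
  [10, 17, ∞, 0, 9]
  [∞, 14, ∞, ∞, 0]
D(1):
  [0, ∞, ∞, ∞, -4]
  [13, 0, 16, 8, 9]
  [9, ∞, 0, ∞, -9]
  [10, 17, ∞, 0, 6]
  [∞, 14, ∞, ∞, 0]
D(2):
  [0, ∞, ∞, ∞, -4]
  [13, 0, 16, 8, 9]
  [9, ∞, 0, ∞, -9]
  [10, 17, 33, 0, 6]
  [27, 14, 30, 22, 0]
D(3):
  [0, ∞, ∞, ∞, -4]
  [13, 0, 16, 8, 7]
  [9, ∞, 0, ∞, -9]
  [10, 17, 33, 0, 6]
  [27, 14, 30, 22, 0]
D(4):
  [0, ∞, ∞, ∞, -4]
  [13, 0, 16, 8, 7]
  [9, ∞, 0, ∞, -9]
  [10, 17, 33, 0, 6]
  [27, 14, 30, 22, 0]
D(5):
  [0, 10, 26, 18, -4]
  [13, 0, 16, 8, 7]
  [9, 5, 0, 13, -9]
  [10, 17, 33, 0, 6]
  [27, 14, 30, 22, 0]
Key observation: every diagonal entry stays at the unit through all rounds, so no improving cycle exists.
Answer: CONVERGES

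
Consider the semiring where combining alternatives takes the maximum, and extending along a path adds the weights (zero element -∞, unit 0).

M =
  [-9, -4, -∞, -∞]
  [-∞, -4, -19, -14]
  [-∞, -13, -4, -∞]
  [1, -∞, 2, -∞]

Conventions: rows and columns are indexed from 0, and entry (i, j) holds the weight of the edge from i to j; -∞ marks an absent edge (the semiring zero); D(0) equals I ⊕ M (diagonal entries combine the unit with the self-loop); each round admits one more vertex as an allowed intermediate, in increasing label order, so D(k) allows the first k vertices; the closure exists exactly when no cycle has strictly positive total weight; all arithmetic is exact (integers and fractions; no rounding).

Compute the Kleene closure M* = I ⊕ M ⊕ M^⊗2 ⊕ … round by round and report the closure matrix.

D(0):
  [0, -4, -∞, -∞]
  [-∞, 0, -19, -14]
  [-∞, -13, 0, -∞]
  [1, -∞, 2, 0]
D(1):
  [0, -4, -∞, -∞]
  [-∞, 0, -19, -14]
  [-∞, -13, 0, -∞]
  [1, -3, 2, 0]
D(2):
  [0, -4, -23, -18]
  [-∞, 0, -19, -14]
  [-∞, -13, 0, -27]
  [1, -3, 2, 0]
D(3):
  [0, -4, -23, -18]
  [-∞, 0, -19, -14]
  [-∞, -13, 0, -27]
  [1, -3, 2, 0]
D(4):
  [0, -4, -16, -18]
  [-13, 0, -12, -14]
  [-26, -13, 0, -27]
  [1, -3, 2, 0]
Answer: M* = [[0, -4, -16, -18], [-13, 0, -12, -14], [-26, -13, 0, -27], [1, -3, 2, 0]]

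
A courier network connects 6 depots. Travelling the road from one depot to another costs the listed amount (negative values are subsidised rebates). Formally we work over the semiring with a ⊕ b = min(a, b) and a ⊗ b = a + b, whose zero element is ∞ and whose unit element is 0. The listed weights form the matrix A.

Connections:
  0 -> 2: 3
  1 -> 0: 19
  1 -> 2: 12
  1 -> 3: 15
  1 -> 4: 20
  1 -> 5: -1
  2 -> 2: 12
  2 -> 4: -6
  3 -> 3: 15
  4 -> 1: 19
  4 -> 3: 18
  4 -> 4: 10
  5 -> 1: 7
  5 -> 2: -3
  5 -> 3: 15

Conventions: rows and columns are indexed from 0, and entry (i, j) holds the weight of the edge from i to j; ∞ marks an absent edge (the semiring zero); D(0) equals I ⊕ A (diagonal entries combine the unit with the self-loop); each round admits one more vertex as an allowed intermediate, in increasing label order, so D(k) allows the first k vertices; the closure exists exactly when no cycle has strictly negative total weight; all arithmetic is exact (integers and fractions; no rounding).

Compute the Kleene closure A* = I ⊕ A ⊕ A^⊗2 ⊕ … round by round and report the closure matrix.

D(0):
  [0, ∞, 3, ∞, ∞, ∞]
  [19, 0, 12, 15, 20, -1]
  [∞, ∞, 0, ∞, -6, ∞]
  [∞, ∞, ∞, 0, ∞, ∞]
  [∞, 19, ∞, 18, 0, ∞]
  [∞, 7, -3, 15, ∞, 0]
D(1):
  [0, ∞, 3, ∞, ∞, ∞]
  [19, 0, 12, 15, 20, -1]
  [∞, ∞, 0, ∞, -6, ∞]
  [∞, ∞, ∞, 0, ∞, ∞]
  [∞, 19, ∞, 18, 0, ∞]
  [∞, 7, -3, 15, ∞, 0]
D(2):
  [0, ∞, 3, ∞, ∞, ∞]
  [19, 0, 12, 15, 20, -1]
  [∞, ∞, 0, ∞, -6, ∞]
  [∞, ∞, ∞, 0, ∞, ∞]
  [38, 19, 31, 18, 0, 18]
  [26, 7, -3, 15, 27, 0]
D(3):
  [0, ∞, 3, ∞, -3, ∞]
  [19, 0, 12, 15, 6, -1]
  [∞, ∞, 0, ∞, -6, ∞]
  [∞, ∞, ∞, 0, ∞, ∞]
  [38, 19, 31, 18, 0, 18]
  [26, 7, -3, 15, -9, 0]
D(4):
  [0, ∞, 3, ∞, -3, ∞]
  [19, 0, 12, 15, 6, -1]
  [∞, ∞, 0, ∞, -6, ∞]
  [∞, ∞, ∞, 0, ∞, ∞]
  [38, 19, 31, 18, 0, 18]
  [26, 7, -3, 15, -9, 0]
D(5):
  [0, 16, 3, 15, -3, 15]
  [19, 0, 12, 15, 6, -1]
  [32, 13, 0, 12, -6, 12]
  [∞, ∞, ∞, 0, ∞, ∞]
  [38, 19, 31, 18, 0, 18]
  [26, 7, -3, 9, -9, 0]
D(6):
  [0, 16, 3, 15, -3, 15]
  [19, 0, -4, 8, -10, -1]
  [32, 13, 0, 12, -6, 12]
  [∞, ∞, ∞, 0, ∞, ∞]
  [38, 19, 15, 18, 0, 18]
  [26, 7, -3, 9, -9, 0]
Answer: A* = [[0, 16, 3, 15, -3, 15], [19, 0, -4, 8, -10, -1], [32, 13, 0, 12, -6, 12], [∞, ∞, ∞, 0, ∞, ∞], [38, 19, 15, 18, 0, 18], [26, 7, -3, 9, -9, 0]]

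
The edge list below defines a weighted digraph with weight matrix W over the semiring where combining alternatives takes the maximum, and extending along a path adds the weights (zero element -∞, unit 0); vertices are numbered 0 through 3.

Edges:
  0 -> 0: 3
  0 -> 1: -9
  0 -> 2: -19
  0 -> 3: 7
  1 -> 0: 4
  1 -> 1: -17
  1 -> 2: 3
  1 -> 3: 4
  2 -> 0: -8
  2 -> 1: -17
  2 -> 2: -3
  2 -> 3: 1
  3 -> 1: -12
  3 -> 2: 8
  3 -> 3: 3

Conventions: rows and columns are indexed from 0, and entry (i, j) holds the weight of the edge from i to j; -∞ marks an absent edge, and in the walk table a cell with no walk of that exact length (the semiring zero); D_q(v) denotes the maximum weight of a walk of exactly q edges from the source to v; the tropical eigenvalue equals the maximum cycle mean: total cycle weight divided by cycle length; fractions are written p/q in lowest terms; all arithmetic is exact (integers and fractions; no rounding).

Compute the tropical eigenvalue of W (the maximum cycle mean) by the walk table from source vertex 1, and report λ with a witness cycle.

q=0: [-∞, 0, -∞, -∞]
q=1: [4, -17, 3, 4]
q=2: [7, -5, 12, 11]
q=3: [10, -1, 19, 14]
q=4: [13, 2, 22, 20]
Optimal cycle mean attained by: cycle 2->3->2, total 1 + 8, length 2.
Answer: λ = 9/2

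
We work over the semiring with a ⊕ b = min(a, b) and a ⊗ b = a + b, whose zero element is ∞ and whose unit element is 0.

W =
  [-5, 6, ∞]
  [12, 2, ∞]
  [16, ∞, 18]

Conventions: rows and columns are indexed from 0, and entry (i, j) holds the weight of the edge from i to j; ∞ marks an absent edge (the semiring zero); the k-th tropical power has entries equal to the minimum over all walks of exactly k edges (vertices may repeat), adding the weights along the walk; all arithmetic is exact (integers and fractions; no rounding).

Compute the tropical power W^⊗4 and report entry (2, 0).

W^⊗2:
  [-10, 1, ∞]
  [7, 4, ∞]
  [11, 22, 36]
W^⊗3:
  [-15, -4, ∞]
  [2, 6, ∞]
  [6, 17, 54]
W^⊗4:
  [-20, -9, ∞]
  [-3, 8, ∞]
  [1, 12, 72]
Key observation: the optimum is the walk 2->0->0->0->0, with weight 16 + (-5) + (-5) + (-5) = 1.
Optimal value attained by: walk 2->0->0->0->0.
Answer: (W^⊗4)[2][0] = 1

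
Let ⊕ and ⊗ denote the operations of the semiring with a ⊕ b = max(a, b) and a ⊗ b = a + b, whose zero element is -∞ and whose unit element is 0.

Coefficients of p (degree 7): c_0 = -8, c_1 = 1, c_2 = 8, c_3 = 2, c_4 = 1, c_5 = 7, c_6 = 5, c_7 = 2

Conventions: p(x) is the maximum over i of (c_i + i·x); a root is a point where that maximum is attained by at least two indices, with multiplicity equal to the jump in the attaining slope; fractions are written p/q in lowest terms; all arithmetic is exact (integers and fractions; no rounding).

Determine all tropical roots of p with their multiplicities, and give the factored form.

hull edge (i=0, c=-8) to (i=1, c=1): slope 9, span 1
hull edge (i=1, c=1) to (i=2, c=8): slope 7, span 1
hull edge (i=2, c=8) to (i=5, c=7): slope -1/3, span 3
hull edge (i=5, c=7) to (i=6, c=5): slope -2, span 1
hull edge (i=6, c=5) to (i=7, c=2): slope -3, span 1
Factored form: p(x) = 2 ⊗ (x ⊕ (-9)) ⊗ (x ⊕ (-7)) ⊗ (x ⊕ 1/3) ⊗ (x ⊕ 1/3) ⊗ (x ⊕ 1/3) ⊗ (x ⊕ 2) ⊗ (x ⊕ 3)
Answer: roots = -9 (mult 1), -7 (mult 1), 1/3 (mult 3), 2 (mult 1), 3 (mult 1)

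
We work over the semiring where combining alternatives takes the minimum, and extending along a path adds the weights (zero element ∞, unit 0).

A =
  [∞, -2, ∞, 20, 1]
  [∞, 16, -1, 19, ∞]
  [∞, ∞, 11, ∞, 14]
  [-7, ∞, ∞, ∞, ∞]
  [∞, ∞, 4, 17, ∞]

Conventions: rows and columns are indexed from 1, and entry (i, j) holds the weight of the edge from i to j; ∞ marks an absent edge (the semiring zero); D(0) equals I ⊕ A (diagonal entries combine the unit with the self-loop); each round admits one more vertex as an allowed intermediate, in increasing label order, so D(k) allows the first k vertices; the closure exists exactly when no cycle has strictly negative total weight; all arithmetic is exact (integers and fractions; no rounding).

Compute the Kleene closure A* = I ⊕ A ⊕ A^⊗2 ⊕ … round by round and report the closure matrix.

D(0):
  [0, -2, ∞, 20, 1]
  [∞, 0, -1, 19, ∞]
  [∞, ∞, 0, ∞, 14]
  [-7, ∞, ∞, 0, ∞]
  [∞, ∞, 4, 17, 0]
D(1):
  [0, -2, ∞, 20, 1]
  [∞, 0, -1, 19, ∞]
  [∞, ∞, 0, ∞, 14]
  [-7, -9, ∞, 0, -6]
  [∞, ∞, 4, 17, 0]
D(2):
  [0, -2, -3, 17, 1]
  [∞, 0, -1, 19, ∞]
  [∞, ∞, 0, ∞, 14]
  [-7, -9, -10, 0, -6]
  [∞, ∞, 4, 17, 0]
D(3):
  [0, -2, -3, 17, 1]
  [∞, 0, -1, 19, 13]
  [∞, ∞, 0, ∞, 14]
  [-7, -9, -10, 0, -6]
  [∞, ∞, 4, 17, 0]
D(4):
  [0, -2, -3, 17, 1]
  [12, 0, -1, 19, 13]
  [∞, ∞, 0, ∞, 14]
  [-7, -9, -10, 0, -6]
  [10, 8, 4, 17, 0]
D(5):
  [0, -2, -3, 17, 1]
  [12, 0, -1, 19, 13]
  [24, 22, 0, 31, 14]
  [-7, -9, -10, 0, -6]
  [10, 8, 4, 17, 0]
Answer: A* = [[0, -2, -3, 17, 1], [12, 0, -1, 19, 13], [24, 22, 0, 31, 14], [-7, -9, -10, 0, -6], [10, 8, 4, 17, 0]]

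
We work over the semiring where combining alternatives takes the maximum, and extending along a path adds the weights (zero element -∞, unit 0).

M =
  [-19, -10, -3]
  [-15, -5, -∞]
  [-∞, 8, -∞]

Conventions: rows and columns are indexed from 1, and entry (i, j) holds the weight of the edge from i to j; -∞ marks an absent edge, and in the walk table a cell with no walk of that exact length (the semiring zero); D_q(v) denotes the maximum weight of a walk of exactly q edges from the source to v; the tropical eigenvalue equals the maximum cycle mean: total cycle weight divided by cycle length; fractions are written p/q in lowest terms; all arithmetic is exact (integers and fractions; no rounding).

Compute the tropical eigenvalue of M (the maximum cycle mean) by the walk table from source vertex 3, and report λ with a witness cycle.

q=0: [-∞, -∞, 0]
q=1: [-∞, 8, -∞]
q=2: [-7, 3, -∞]
q=3: [-12, -2, -10]
Optimal cycle mean attained by: cycle 1->3->2->1, total (-3) + 8 + (-15), length 3.
Answer: λ = -10/3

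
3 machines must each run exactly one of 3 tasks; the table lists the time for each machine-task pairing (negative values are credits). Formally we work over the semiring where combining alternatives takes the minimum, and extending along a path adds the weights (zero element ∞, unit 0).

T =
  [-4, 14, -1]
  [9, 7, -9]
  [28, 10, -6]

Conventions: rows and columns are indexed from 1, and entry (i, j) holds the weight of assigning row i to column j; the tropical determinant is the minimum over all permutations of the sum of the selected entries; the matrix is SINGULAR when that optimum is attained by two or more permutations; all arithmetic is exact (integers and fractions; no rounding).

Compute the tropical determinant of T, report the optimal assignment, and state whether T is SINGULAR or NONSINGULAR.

σ = (1, 2, 3): (-4) + 7 + (-6) = -3
σ = (1, 3, 2): (-4) + (-9) + 10 = -3
σ = (2, 1, 3): 14 + 9 + (-6) = 17
σ = (2, 3, 1): 14 + (-9) + 28 = 33
σ = (3, 1, 2): (-1) + 9 + 10 = 18
σ = (3, 2, 1): (-1) + 7 + 28 = 34
Optimal value attained by: σ = (1, 2, 3).
Answer: det⊕(T) = -3; verdict: SINGULAR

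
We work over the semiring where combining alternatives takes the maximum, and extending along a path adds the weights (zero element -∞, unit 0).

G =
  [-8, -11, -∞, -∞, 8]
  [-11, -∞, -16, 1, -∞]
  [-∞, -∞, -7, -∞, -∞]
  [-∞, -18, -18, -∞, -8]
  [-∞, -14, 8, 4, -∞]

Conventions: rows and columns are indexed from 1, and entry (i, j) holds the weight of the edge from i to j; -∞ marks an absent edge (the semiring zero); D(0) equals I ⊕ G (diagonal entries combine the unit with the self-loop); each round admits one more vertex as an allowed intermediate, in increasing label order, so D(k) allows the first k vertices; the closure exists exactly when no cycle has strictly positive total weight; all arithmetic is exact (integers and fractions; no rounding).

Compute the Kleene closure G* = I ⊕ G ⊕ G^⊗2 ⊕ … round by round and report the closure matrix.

D(0):
  [0, -11, -∞, -∞, 8]
  [-11, 0, -16, 1, -∞]
  [-∞, -∞, 0, -∞, -∞]
  [-∞, -18, -18, 0, -8]
  [-∞, -14, 8, 4, 0]
D(1):
  [0, -11, -∞, -∞, 8]
  [-11, 0, -16, 1, -3]
  [-∞, -∞, 0, -∞, -∞]
  [-∞, -18, -18, 0, -8]
  [-∞, -14, 8, 4, 0]
D(2):
  [0, -11, -27, -10, 8]
  [-11, 0, -16, 1, -3]
  [-∞, -∞, 0, -∞, -∞]
  [-29, -18, -18, 0, -8]
  [-25, -14, 8, 4, 0]
D(3):
  [0, -11, -27, -10, 8]
  [-11, 0, -16, 1, -3]
  [-∞, -∞, 0, -∞, -∞]
  [-29, -18, -18, 0, -8]
  [-25, -14, 8, 4, 0]
D(4):
  [0, -11, -27, -10, 8]
  [-11, 0, -16, 1, -3]
  [-∞, -∞, 0, -∞, -∞]
  [-29, -18, -18, 0, -8]
  [-25, -14, 8, 4, 0]
D(5):
  [0, -6, 16, 12, 8]
  [-11, 0, 5, 1, -3]
  [-∞, -∞, 0, -∞, -∞]
  [-29, -18, 0, 0, -8]
  [-25, -14, 8, 4, 0]
Answer: G* = [[0, -6, 16, 12, 8], [-11, 0, 5, 1, -3], [-∞, -∞, 0, -∞, -∞], [-29, -18, 0, 0, -8], [-25, -14, 8, 4, 0]]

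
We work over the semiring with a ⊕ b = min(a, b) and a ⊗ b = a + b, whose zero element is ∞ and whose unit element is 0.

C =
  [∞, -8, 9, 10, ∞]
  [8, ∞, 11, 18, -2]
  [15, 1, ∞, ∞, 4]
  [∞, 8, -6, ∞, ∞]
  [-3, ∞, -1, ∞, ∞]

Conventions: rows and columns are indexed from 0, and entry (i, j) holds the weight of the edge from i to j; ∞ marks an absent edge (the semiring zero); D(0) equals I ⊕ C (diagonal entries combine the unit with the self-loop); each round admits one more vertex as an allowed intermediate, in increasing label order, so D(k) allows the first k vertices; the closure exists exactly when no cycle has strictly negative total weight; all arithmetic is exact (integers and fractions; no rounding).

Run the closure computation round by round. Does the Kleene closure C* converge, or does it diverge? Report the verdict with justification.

D(0):
  [0, -8, 9, 10, ∞]
  [8, 0, 11, 18, -2]
  [15, 1, 0, ∞, 4]
  [∞, 8, -6, 0, ∞]
  [-3, ∞, -1, ∞, 0]
D(1):
  [0, -8, 9, 10, ∞]
  [8, 0, 11, 18, -2]
  [15, 1, 0, 25, 4]
  [∞, 8, -6, 0, ∞]
  [-3, -11, -1, 7, 0]
Detection: at round 2, diagonal entry (4, 4) turns strictly negative.
Key observation: the cycle 4->0->1->4 has total weight (-3) + (-8) + (-2), which is strictly negative.
Answer: DIVERGES — negative cycle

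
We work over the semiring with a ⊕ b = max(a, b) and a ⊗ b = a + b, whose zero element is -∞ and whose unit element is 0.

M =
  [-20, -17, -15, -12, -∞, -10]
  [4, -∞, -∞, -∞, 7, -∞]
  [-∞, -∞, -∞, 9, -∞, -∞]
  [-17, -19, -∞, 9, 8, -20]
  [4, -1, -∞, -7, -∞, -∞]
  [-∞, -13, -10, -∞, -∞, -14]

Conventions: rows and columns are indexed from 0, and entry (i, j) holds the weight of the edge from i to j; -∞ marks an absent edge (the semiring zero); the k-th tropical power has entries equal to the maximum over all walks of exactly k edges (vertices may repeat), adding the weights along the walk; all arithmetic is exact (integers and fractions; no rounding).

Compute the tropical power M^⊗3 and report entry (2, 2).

M^⊗2:
  [-13, -23, -20, -3, -4, -24]
  [11, 6, -11, 0, -∞, -6]
  [-8, -10, -∞, 18, 17, -11]
  [12, 7, -30, 18, 17, -11]
  [3, -13, -11, 2, 6, -6]
  [-9, -27, -24, -1, -6, -28]
M^⊗3:
  [0, -5, -28, 6, 5, -23]
  [10, -6, -4, 9, 13, 1]
  [21, 16, -21, 27, 26, -2]
  [21, 16, -3, 27, 26, 2]
  [10, 5, -12, 11, 10, -7]
  [-2, -7, -24, 8, 7, -19]
Key observation: the optimum is the walk 2->3->5->2, with weight 9 + (-20) + (-10) = -21.
Optimal value attained by: walk 2->3->5->2.
Answer: (M^⊗3)[2][2] = -21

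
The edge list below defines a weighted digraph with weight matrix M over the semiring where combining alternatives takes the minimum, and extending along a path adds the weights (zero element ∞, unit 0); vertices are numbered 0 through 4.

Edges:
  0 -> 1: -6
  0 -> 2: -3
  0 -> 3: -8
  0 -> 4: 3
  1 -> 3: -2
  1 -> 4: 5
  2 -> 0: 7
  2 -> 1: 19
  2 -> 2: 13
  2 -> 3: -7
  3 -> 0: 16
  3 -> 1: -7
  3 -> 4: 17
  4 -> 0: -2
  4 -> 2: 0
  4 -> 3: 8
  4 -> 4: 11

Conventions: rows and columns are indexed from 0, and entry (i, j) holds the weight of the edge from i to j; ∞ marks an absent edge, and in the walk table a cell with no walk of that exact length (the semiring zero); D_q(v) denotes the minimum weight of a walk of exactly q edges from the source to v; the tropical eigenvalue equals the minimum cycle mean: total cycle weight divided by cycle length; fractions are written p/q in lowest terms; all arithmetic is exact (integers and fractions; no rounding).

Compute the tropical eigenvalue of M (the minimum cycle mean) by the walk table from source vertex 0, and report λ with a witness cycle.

q=0: [0, ∞, ∞, ∞, ∞]
q=1: [∞, -6, -3, -8, 3]
q=2: [1, -15, 3, -10, -1]
q=3: [-3, -17, -2, -17, -10]
q=4: [-12, -24, -10, -19, -12]
q=5: [-14, -26, -15, -26, -19]
Optimal cycle mean attained by: cycle 1->3->1, total (-2) + (-7), length 2.
Answer: λ = -9/2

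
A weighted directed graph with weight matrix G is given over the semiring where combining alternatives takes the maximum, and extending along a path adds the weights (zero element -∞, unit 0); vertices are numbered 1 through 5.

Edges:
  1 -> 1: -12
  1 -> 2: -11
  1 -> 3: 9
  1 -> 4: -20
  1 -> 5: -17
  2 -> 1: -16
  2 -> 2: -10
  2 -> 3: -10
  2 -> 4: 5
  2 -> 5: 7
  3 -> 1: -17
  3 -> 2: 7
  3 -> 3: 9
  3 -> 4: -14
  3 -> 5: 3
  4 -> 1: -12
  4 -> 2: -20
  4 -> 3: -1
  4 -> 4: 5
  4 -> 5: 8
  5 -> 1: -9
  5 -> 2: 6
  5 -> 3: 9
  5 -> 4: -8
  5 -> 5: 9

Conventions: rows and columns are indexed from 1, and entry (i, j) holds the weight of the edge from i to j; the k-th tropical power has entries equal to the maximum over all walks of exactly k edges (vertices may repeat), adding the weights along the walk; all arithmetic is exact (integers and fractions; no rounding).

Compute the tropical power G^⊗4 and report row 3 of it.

G^⊗2:
  [-8, 16, 18, -5, 12]
  [-2, 13, 16, 10, 16]
  [-6, 16, 18, 12, 14]
  [-1, 14, 17, 10, 17]
  [0, 16, 18, 11, 18]
G^⊗3:
  [3, 25, 27, 21, 23]
  [7, 23, 25, 18, 25]
  [5, 25, 27, 21, 23]
  [8, 24, 26, 19, 26]
  [9, 25, 27, 21, 27]
G^⊗4:
  [14, 34, 36, 30, 32]
  [16, 32, 34, 28, 34]
  [14, 34, 36, 30, 32]
  [17, 33, 35, 29, 35]
  [18, 34, 36, 30, 36]
Answer: row 3 of G^⊗4 = [14, 34, 36, 30, 32]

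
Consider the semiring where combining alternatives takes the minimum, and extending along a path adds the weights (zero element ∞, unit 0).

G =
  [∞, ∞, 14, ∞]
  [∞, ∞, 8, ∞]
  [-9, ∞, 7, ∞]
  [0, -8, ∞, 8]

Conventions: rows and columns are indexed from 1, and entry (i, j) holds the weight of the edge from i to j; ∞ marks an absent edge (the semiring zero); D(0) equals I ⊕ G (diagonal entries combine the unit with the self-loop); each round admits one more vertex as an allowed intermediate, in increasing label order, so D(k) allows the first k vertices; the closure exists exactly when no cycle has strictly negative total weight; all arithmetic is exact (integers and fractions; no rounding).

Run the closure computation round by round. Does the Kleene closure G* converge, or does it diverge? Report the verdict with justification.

D(0):
  [0, ∞, 14, ∞]
  [∞, 0, 8, ∞]
  [-9, ∞, 0, ∞]
  [0, -8, ∞, 0]
D(1):
  [0, ∞, 14, ∞]
  [∞, 0, 8, ∞]
  [-9, ∞, 0, ∞]
  [0, -8, 14, 0]
D(2):
  [0, ∞, 14, ∞]
  [∞, 0, 8, ∞]
  [-9, ∞, 0, ∞]
  [0, -8, 0, 0]
D(3):
  [0, ∞, 14, ∞]
  [-1, 0, 8, ∞]
  [-9, ∞, 0, ∞]
  [-9, -8, 0, 0]
D(4):
  [0, ∞, 14, ∞]
  [-1, 0, 8, ∞]
  [-9, ∞, 0, ∞]
  [-9, -8, 0, 0]
Key observation: every diagonal entry stays at the unit through all rounds, so no improving cycle exists.
Answer: CONVERGES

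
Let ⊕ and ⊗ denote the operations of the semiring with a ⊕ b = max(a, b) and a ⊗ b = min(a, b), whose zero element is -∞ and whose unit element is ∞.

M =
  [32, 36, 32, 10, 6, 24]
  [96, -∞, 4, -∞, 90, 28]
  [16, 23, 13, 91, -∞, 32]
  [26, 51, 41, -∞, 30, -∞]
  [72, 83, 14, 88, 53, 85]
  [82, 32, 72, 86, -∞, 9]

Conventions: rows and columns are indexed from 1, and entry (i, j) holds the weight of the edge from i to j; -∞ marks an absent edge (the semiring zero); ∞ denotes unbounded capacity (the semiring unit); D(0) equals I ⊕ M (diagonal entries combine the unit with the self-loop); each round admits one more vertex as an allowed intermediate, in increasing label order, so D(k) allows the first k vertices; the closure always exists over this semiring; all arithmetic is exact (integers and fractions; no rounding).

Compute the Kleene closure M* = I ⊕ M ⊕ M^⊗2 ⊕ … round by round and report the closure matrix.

D(0):
  [∞, 36, 32, 10, 6, 24]
  [96, ∞, 4, -∞, 90, 28]
  [16, 23, ∞, 91, -∞, 32]
  [26, 51, 41, ∞, 30, -∞]
  [72, 83, 14, 88, ∞, 85]
  [82, 32, 72, 86, -∞, ∞]
D(1):
  [∞, 36, 32, 10, 6, 24]
  [96, ∞, 32, 10, 90, 28]
  [16, 23, ∞, 91, 6, 32]
  [26, 51, 41, ∞, 30, 24]
  [72, 83, 32, 88, ∞, 85]
  [82, 36, 72, 86, 6, ∞]
D(2):
  [∞, 36, 32, 10, 36, 28]
  [96, ∞, 32, 10, 90, 28]
  [23, 23, ∞, 91, 23, 32]
  [51, 51, 41, ∞, 51, 28]
  [83, 83, 32, 88, ∞, 85]
  [82, 36, 72, 86, 36, ∞]
D(3):
  [∞, 36, 32, 32, 36, 32]
  [96, ∞, 32, 32, 90, 32]
  [23, 23, ∞, 91, 23, 32]
  [51, 51, 41, ∞, 51, 32]
  [83, 83, 32, 88, ∞, 85]
  [82, 36, 72, 86, 36, ∞]
D(4):
  [∞, 36, 32, 32, 36, 32]
  [96, ∞, 32, 32, 90, 32]
  [51, 51, ∞, 91, 51, 32]
  [51, 51, 41, ∞, 51, 32]
  [83, 83, 41, 88, ∞, 85]
  [82, 51, 72, 86, 51, ∞]
D(5):
  [∞, 36, 36, 36, 36, 36]
  [96, ∞, 41, 88, 90, 85]
  [51, 51, ∞, 91, 51, 51]
  [51, 51, 41, ∞, 51, 51]
  [83, 83, 41, 88, ∞, 85]
  [82, 51, 72, 86, 51, ∞]
D(6):
  [∞, 36, 36, 36, 36, 36]
  [96, ∞, 72, 88, 90, 85]
  [51, 51, ∞, 91, 51, 51]
  [51, 51, 51, ∞, 51, 51]
  [83, 83, 72, 88, ∞, 85]
  [82, 51, 72, 86, 51, ∞]
Answer: M* = [[∞, 36, 36, 36, 36, 36], [96, ∞, 72, 88, 90, 85], [51, 51, ∞, 91, 51, 51], [51, 51, 51, ∞, 51, 51], [83, 83, 72, 88, ∞, 85], [82, 51, 72, 86, 51, ∞]]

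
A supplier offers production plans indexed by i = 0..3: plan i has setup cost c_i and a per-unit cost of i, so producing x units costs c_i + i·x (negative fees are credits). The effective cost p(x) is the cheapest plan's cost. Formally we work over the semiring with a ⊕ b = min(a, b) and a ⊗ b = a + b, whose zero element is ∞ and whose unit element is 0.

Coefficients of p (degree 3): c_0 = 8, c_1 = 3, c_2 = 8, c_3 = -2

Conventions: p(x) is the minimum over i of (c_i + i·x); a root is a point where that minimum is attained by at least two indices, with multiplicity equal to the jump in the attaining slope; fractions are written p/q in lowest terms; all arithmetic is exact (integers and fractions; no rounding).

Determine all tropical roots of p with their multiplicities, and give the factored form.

hull edge (i=0, c=8) to (i=1, c=3): slope -5, span 1
hull edge (i=1, c=3) to (i=3, c=-2): slope -5/2, span 2
Factored form: p(x) = -2 ⊗ (x ⊕ 5/2) ⊗ (x ⊕ 5/2) ⊗ (x ⊕ 5)
Answer: roots = 5/2 (mult 2), 5 (mult 1)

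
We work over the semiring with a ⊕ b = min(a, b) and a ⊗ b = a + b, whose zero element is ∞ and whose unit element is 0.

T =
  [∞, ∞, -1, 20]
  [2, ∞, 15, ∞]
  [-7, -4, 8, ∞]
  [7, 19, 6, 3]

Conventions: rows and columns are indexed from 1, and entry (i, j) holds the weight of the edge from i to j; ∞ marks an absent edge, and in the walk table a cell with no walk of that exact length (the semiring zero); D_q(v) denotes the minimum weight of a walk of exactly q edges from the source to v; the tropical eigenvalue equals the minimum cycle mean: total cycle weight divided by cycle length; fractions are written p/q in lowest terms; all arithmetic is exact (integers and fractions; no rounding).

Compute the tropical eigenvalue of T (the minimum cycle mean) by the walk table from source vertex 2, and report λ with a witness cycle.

q=0: [∞, 0, ∞, ∞]
q=1: [2, ∞, 15, ∞]
q=2: [8, 11, 1, 22]
q=3: [-6, -3, 7, 25]
q=4: [-1, 3, -7, 14]
Optimal cycle mean attained by: cycle 1->3->1, total (-1) + (-7), length 2.
Answer: λ = -4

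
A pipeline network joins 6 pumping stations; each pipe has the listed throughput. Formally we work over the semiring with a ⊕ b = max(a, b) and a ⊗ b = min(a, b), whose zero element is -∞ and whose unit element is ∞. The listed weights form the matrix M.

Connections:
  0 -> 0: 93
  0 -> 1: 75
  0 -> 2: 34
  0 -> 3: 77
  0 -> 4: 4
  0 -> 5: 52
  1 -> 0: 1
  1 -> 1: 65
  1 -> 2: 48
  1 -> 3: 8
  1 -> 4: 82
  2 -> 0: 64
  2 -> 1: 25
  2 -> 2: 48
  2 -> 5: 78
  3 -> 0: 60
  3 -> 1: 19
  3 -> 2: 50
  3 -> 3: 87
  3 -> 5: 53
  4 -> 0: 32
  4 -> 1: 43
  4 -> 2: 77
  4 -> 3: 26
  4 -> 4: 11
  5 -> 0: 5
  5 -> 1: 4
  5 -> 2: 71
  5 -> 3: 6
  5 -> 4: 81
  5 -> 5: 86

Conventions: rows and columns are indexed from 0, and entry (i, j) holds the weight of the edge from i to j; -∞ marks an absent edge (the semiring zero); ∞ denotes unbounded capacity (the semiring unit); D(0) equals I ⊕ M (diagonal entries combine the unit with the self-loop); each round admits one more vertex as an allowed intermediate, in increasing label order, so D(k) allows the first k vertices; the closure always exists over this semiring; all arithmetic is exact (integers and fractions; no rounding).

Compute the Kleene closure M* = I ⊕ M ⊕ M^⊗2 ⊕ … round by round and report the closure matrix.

D(0):
  [∞, 75, 34, 77, 4, 52]
  [1, ∞, 48, 8, 82, -∞]
  [64, 25, ∞, -∞, -∞, 78]
  [60, 19, 50, ∞, -∞, 53]
  [32, 43, 77, 26, ∞, -∞]
  [5, 4, 71, 6, 81, ∞]
D(1):
  [∞, 75, 34, 77, 4, 52]
  [1, ∞, 48, 8, 82, 1]
  [64, 64, ∞, 64, 4, 78]
  [60, 60, 50, ∞, 4, 53]
  [32, 43, 77, 32, ∞, 32]
  [5, 5, 71, 6, 81, ∞]
D(2):
  [∞, 75, 48, 77, 75, 52]
  [1, ∞, 48, 8, 82, 1]
  [64, 64, ∞, 64, 64, 78]
  [60, 60, 50, ∞, 60, 53]
  [32, 43, 77, 32, ∞, 32]
  [5, 5, 71, 6, 81, ∞]
D(3):
  [∞, 75, 48, 77, 75, 52]
  [48, ∞, 48, 48, 82, 48]
  [64, 64, ∞, 64, 64, 78]
  [60, 60, 50, ∞, 60, 53]
  [64, 64, 77, 64, ∞, 77]
  [64, 64, 71, 64, 81, ∞]
D(4):
  [∞, 75, 50, 77, 75, 53]
  [48, ∞, 48, 48, 82, 48]
  [64, 64, ∞, 64, 64, 78]
  [60, 60, 50, ∞, 60, 53]
  [64, 64, 77, 64, ∞, 77]
  [64, 64, 71, 64, 81, ∞]
D(5):
  [∞, 75, 75, 77, 75, 75]
  [64, ∞, 77, 64, 82, 77]
  [64, 64, ∞, 64, 64, 78]
  [60, 60, 60, ∞, 60, 60]
  [64, 64, 77, 64, ∞, 77]
  [64, 64, 77, 64, 81, ∞]
D(6):
  [∞, 75, 75, 77, 75, 75]
  [64, ∞, 77, 64, 82, 77]
  [64, 64, ∞, 64, 78, 78]
  [60, 60, 60, ∞, 60, 60]
  [64, 64, 77, 64, ∞, 77]
  [64, 64, 77, 64, 81, ∞]
Answer: M* = [[∞, 75, 75, 77, 75, 75], [64, ∞, 77, 64, 82, 77], [64, 64, ∞, 64, 78, 78], [60, 60, 60, ∞, 60, 60], [64, 64, 77, 64, ∞, 77], [64, 64, 77, 64, 81, ∞]]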